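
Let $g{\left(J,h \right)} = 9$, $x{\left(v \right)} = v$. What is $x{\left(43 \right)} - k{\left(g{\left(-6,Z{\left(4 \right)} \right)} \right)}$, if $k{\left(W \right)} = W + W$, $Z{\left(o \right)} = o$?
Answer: $25$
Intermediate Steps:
$k{\left(W \right)} = 2 W$
$x{\left(43 \right)} - k{\left(g{\left(-6,Z{\left(4 \right)} \right)} \right)} = 43 - 2 \cdot 9 = 43 - 18 = 25$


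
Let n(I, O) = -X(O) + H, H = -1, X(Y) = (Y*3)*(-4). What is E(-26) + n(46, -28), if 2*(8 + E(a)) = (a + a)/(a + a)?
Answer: -689/2 ≈ -344.50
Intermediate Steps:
X(Y) = -12*Y (X(Y) = (3*Y)*(-4) = -12*Y)
n(I, O) = -1 + 12*O (n(I, O) = -(-12)*O - 1 = 12*O - 1 = -1 + 12*O)
E(a) = -15/2 (E(a) = -8 + ((a + a)/(a + a))/2 = -8 + ((2*a)/((2*a)))/2 = -8 + ((2*a)*(1/(2*a)))/2 = -8 + (½)*1 = -8 + ½ = -15/2)
E(-26) + n(46, -28) = -15/2 + (-1 + 12*(-28)) = -15/2 + (-1 - 336) = -15/2 - 337 = -689/2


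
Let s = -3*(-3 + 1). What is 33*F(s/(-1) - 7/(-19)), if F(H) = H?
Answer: -3531/19 ≈ -185.84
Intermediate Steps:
s = 6 (s = -3*(-2) = 6)
33*F(s/(-1) - 7/(-19)) = 33*(6/(-1) - 7/(-19)) = 33*(6*(-1) - 7*(-1/19)) = 33*(-6 + 7/19) = 33*(-107/19) = -3531/19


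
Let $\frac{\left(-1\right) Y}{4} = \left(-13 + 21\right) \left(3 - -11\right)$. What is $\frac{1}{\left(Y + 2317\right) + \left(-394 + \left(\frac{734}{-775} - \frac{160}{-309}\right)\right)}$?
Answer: $\frac{239475}{353122819} \approx 0.00067816$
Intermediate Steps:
$Y = -448$ ($Y = - 4 \left(-13 + 21\right) \left(3 - -11\right) = - 4 \cdot 8 \left(3 + 11\right) = - 4 \cdot 8 \cdot 14 = \left(-4\right) 112 = -448$)
$\frac{1}{\left(Y + 2317\right) + \left(-394 + \left(\frac{734}{-775} - \frac{160}{-309}\right)\right)} = \frac{1}{\left(-448 + 2317\right) + \left(-394 + \left(\frac{734}{-775} - \frac{160}{-309}\right)\right)} = \frac{1}{1869 + \left(-394 + \left(734 \left(- \frac{1}{775}\right) - - \frac{160}{309}\right)\right)} = \frac{1}{1869 + \left(-394 + \left(- \frac{734}{775} + \frac{160}{309}\right)\right)} = \frac{1}{1869 - \frac{94455956}{239475}} = \frac{1}{\frac{353122819}{239475}} = \frac{239475}{353122819}$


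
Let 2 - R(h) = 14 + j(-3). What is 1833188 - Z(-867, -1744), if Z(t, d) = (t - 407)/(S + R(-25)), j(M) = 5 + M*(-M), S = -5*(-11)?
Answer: 86161110/47 ≈ 1.8332e+6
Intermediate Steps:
S = 55
j(M) = 5 - M²
R(h) = -8 (R(h) = 2 - (14 + (5 - 1*(-3)²)) = 2 - (14 + (5 - 1*9)) = 2 - (14 + (5 - 9)) = 2 - (14 - 4) = 2 - 1*10 = 2 - 10 = -8)
Z(t, d) = -407/47 + t/47 (Z(t, d) = (t - 407)/(55 - 8) = (-407 + t)/47 = (-407 + t)*(1/47) = -407/47 + t/47)
1833188 - Z(-867, -1744) = 1833188 - (-407/47 + (1/47)*(-867)) = 1833188 - (-407/47 - 867/47) = 1833188 - 1*(-1274/47) = 1833188 + 1274/47 = 86161110/47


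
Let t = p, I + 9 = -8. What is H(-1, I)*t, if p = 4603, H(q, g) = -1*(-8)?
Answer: 36824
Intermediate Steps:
I = -17 (I = -9 - 8 = -17)
H(q, g) = 8
t = 4603
H(-1, I)*t = 8*4603 = 36824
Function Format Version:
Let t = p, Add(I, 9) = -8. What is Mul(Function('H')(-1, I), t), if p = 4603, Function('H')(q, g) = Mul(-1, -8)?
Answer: 36824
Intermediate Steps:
I = -17 (I = Add(-9, -8) = -17)
Function('H')(q, g) = 8
t = 4603
Mul(Function('H')(-1, I), t) = Mul(8, 4603) = 36824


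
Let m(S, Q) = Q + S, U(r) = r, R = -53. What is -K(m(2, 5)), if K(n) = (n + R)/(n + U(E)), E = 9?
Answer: 23/8 ≈ 2.8750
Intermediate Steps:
K(n) = (-53 + n)/(9 + n) (K(n) = (n - 53)/(n + 9) = (-53 + n)/(9 + n))
-K(m(2, 5)) = -(-53 + (5 + 2))/(9 + (5 + 2)) = -(-53 + 7)/(9 + 7) = -(-46)/16 = -1*(-23/8) = 23/8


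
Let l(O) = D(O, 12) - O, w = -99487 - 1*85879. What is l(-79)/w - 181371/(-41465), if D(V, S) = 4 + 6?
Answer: 33616326401/7686201190 ≈ 4.3736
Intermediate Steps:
D(V, S) = 10
w = -185366 (w = -99487 - 85879 = -185366)
l(O) = 10 - O
l(-79)/w - 181371/(-41465) = (10 - 1*(-79))/(-185366) - 181371/(-41465) = (10 + 79)*(-1/185366) - 181371*(-1/41465) = 89*(-1/185366) + 181371/41465 = -89/185366 + 181371/41465 = 33616326401/7686201190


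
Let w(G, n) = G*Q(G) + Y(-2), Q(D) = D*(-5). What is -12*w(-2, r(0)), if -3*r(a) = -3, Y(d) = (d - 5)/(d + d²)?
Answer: 282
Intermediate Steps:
Q(D) = -5*D
Y(d) = (-5 + d)/(d + d²)
r(a) = 1 (r(a) = -⅓*(-3) = 1)
w(G, n) = -7/2 - 5*G² (w(G, n) = G*(-5*G) + (-5 - 2)/((-2)*(1 - 2)) = -5*G² - ½*(-7)/(-1) = -5*G² - ½*(-1)*(-7) = -5*G² - 7/2 = -7/2 - 5*G²)
-12*w(-2, r(0)) = -12*(-7/2 - 5*(-2)²) = -12*(-7/2 - 5*4) = -12*(-7/2 - 20) = -12*(-47/2) = 282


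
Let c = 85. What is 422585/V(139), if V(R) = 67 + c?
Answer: 422585/152 ≈ 2780.2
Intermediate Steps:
V(R) = 152 (V(R) = 67 + 85 = 152)
422585/V(139) = 422585/152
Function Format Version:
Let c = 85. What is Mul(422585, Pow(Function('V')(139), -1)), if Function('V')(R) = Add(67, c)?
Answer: Rational(422585, 152) ≈ 2780.2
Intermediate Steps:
Function('V')(R) = 152 (Function('V')(R) = Add(67, 85) = 152)
Mul(422585, Pow(Function('V')(139), -1)) = Mul(422585, Pow(152, -1)) = Mul(422585, Rational(1, 152)) = Rational(422585, 152)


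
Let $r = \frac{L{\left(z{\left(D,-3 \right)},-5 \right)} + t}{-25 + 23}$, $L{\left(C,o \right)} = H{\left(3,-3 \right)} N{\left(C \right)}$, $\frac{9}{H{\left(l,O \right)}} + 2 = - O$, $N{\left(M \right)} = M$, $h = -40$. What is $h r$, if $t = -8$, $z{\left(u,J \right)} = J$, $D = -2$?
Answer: $-700$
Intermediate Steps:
$H{\left(l,O \right)} = \frac{9}{-2 - O}$
$L{\left(C,o \right)} = 9 C$ ($L{\left(C,o \right)} = - \frac{9}{2 - 3} C = - \frac{9}{-1} C = \left(-9\right) \left(-1\right) C = 9 C$)
$r = \frac{35}{2}$ ($r = \frac{9 \left(-3\right) - 8}{-25 + 23} = \frac{-27 - 8}{-2} = \left(-35\right) \left(- \frac{1}{2}\right) = \frac{35}{2} \approx 17.5$)
$h r = \left(-40\right) \frac{35}{2} = -700$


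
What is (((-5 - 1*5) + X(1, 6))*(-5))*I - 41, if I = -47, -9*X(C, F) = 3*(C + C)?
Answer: -7643/3 ≈ -2547.7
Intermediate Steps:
X(C, F) = -2*C/3 (X(C, F) = -(C + C)/3 = -2*C/3)
(((-5 - 1*5) + X(1, 6))*(-5))*I - 41 = (((-5 - 1*5) - 2/3*1)*(-5))*(-47) - 41 = (((-5 - 5) - 2/3)*(-5))*(-47) - 41 = ((-10 - 2/3)*(-5))*(-47) - 41 = -32/3*(-5)*(-47) - 41 = (160/3)*(-47) - 41 = -7520/3 - 41 = -7643/3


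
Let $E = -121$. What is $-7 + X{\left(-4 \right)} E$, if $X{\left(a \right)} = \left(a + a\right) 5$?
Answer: $4833$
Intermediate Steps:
$X{\left(a \right)} = 10 a$ ($X{\left(a \right)} = 2 a 5 = 10 a$)
$-7 + X{\left(-4 \right)} E = -7 + 10 \left(-4\right) \left(-121\right) = -7 - -4840 = -7 + 4840 = 4833$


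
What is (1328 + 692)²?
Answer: 4080400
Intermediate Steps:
(1328 + 692)² = 2020² = 4080400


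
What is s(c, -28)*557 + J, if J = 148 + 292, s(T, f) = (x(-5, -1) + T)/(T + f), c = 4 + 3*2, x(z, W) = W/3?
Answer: 7607/54 ≈ 140.87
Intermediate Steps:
x(z, W) = W/3 (x(z, W) = W*(⅓) = W/3)
c = 10 (c = 4 + 6 = 10)
s(T, f) = (-⅓ + T)/(T + f) (s(T, f) = ((⅓)*(-1) + T)/(T + f) = (-⅓ + T)/(T + f))
J = 440
s(c, -28)*557 + J = ((-⅓ + 10)/(10 - 28))*557 + 440 = ((29/3)/(-18))*557 + 440 = -1/18*29/3*557 + 440 = -29/54*557 + 440 = -16153/54 + 440 = 7607/54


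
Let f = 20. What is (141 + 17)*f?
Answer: 3160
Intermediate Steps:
(141 + 17)*f = (141 + 17)*20 = 158*20 = 3160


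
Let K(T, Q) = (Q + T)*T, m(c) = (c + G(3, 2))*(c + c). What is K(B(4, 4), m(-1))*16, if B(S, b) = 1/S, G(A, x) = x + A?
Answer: -31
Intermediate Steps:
G(A, x) = A + x
m(c) = 2*c*(5 + c) (m(c) = (c + (3 + 2))*(c + c) = (c + 5)*(2*c) = (5 + c)*(2*c) = 2*c*(5 + c))
K(T, Q) = T*(Q + T)
K(B(4, 4), m(-1))*16 = ((2*(-1)*(5 - 1) + 1/4)/4)*16 = ((2*(-1)*4 + ¼)/4)*16 = ((-8 + ¼)/4)*16 = ((¼)*(-31/4))*16 = -31/16*16 = -31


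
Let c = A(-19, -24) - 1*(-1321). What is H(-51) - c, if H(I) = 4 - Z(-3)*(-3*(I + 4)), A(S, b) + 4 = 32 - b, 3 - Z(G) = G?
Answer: -2215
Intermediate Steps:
Z(G) = 3 - G
A(S, b) = 28 - b (A(S, b) = -4 + (32 - b) = 28 - b)
c = 1373 (c = (28 - 1*(-24)) - 1*(-1321) = (28 + 24) + 1321 = 52 + 1321 = 1373)
H(I) = 76 + 18*I (H(I) = 4 - (3 - 1*(-3))*(-3*(I + 4)) = 4 - (3 + 3)*(-3*(4 + I)) = 4 - 6*(-12 - 3*I) = 4 - (-72 - 18*I) = 4 + (72 + 18*I) = 76 + 18*I)
H(-51) - c = (76 + 18*(-51)) - 1*1373 = (76 - 918) - 1373 = -842 - 1373 = -2215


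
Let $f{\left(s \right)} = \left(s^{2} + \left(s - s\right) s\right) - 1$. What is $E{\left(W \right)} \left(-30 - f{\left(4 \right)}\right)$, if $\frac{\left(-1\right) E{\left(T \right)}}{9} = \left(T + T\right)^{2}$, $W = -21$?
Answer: $714420$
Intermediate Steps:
$f{\left(s \right)} = -1 + s^{2}$ ($f{\left(s \right)} = \left(s^{2} + 0 s\right) - 1 = \left(s^{2} + 0\right) - 1 = s^{2} - 1 = -1 + s^{2}$)
$E{\left(T \right)} = - 36 T^{2}$ ($E{\left(T \right)} = - 9 \left(T + T\right)^{2} = - 9 \left(2 T\right)^{2} = - 9 \cdot 4 T^{2} = - 36 T^{2}$)
$E{\left(W \right)} \left(-30 - f{\left(4 \right)}\right) = - 36 \left(-21\right)^{2} \left(-30 - \left(-1 + 4^{2}\right)\right) = \left(-36\right) 441 \left(-30 - \left(-1 + 16\right)\right) = - 15876 \left(-30 - 15\right) = \left(-15876\right) \left(-45\right) = 714420$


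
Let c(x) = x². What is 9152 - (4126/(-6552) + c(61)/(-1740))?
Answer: 1087174502/118755 ≈ 9154.8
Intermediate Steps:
9152 - (4126/(-6552) + c(61)/(-1740)) = 9152 - (4126/(-6552) + 61²/(-1740)) = 9152 - (4126*(-1/6552) + 3721*(-1/1740)) = 9152 - (-2063/3276 - 3721/1740) = 9152 - 1*(-328742/118755) = 9152 + 328742/118755 = 1087174502/118755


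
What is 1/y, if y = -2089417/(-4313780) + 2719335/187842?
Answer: 135051510460/2020515534069 ≈ 0.066840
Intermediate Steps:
y = 2020515534069/135051510460 (y = -2089417*(-1/4313780) + 2719335*(1/187842) = 2089417/4313780 + 906445/62614 = 2020515534069/135051510460 ≈ 14.961)
1/y = 1/(2020515534069/135051510460) = 135051510460/2020515534069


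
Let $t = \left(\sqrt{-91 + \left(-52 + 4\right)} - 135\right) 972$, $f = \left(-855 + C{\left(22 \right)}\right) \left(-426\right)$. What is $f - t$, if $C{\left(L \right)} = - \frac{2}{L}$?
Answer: $\frac{5450376}{11} - 972 i \sqrt{139} \approx 4.9549 \cdot 10^{5} - 11460.0 i$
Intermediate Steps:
$f = \frac{4006956}{11}$ ($f = \left(-855 - \frac{2}{22}\right) \left(-426\right) = \left(-855 - \frac{1}{11}\right) \left(-426\right) = \left(- \frac{9406}{11}\right) \left(-426\right) = \frac{4006956}{11} \approx 3.6427 \cdot 10^{5}$)
$t = -131220 + 972 i \sqrt{139}$ ($t = \left(\sqrt{-91 - 48} - 135\right) 972 = \left(\sqrt{-139} - 135\right) 972 = \left(i \sqrt{139} - 135\right) 972 = \left(-135 + i \sqrt{139}\right) 972 = -131220 + 972 i \sqrt{139} \approx -1.3122 \cdot 10^{5} + 11460.0 i$)
$f - t = \frac{4006956}{11} - \left(-131220 + 972 i \sqrt{139}\right) = \frac{4006956}{11} + \left(131220 - 972 i \sqrt{139}\right) = \frac{5450376}{11} - 972 i \sqrt{139}$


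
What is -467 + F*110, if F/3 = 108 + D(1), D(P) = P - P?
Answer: 35173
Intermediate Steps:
D(P) = 0
F = 324 (F = 3*(108 + 0) = 3*108 = 324)
-467 + F*110 = -467 + 324*110 = -467 + 35640 = 35173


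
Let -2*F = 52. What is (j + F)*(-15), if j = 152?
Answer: -1890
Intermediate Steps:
F = -26 (F = -½*52 = -26)
(j + F)*(-15) = (152 - 26)*(-15) = 126*(-15) = -1890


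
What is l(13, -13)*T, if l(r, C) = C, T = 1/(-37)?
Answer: 13/37 ≈ 0.35135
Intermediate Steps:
T = -1/37 ≈ -0.027027
l(13, -13)*T = -13*(-1/37) = 13/37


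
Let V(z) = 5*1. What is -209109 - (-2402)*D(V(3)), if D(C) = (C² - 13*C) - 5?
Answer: -317199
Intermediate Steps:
V(z) = 5
D(C) = -5 + C² - 13*C
-209109 - (-2402)*D(V(3)) = -209109 - (-2402)*(-5 + 5² - 13*5) = -209109 - (-2402)*(-5 + 25 - 65) = -209109 - (-2402)*(-45) = -209109 - 1*108090 = -209109 - 108090 = -317199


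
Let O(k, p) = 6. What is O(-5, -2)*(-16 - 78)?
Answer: -564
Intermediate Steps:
O(-5, -2)*(-16 - 78) = 6*(-16 - 78) = 6*(-94) = -564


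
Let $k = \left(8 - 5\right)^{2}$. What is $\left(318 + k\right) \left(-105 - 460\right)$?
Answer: $-184755$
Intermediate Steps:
$k = 9$ ($k = 3^{2} = 9$)
$\left(318 + k\right) \left(-105 - 460\right) = \left(318 + 9\right) \left(-105 - 460\right) = 327 \left(-565\right) = -184755$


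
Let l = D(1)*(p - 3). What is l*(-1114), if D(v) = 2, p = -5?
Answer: 17824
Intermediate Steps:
l = -16 (l = 2*(-5 - 3) = 2*(-8) = -16)
l*(-1114) = -16*(-1114) = 17824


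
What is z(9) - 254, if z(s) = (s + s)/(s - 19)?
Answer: -1279/5 ≈ -255.80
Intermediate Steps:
z(s) = 2*s/(-19 + s) (z(s) = (2*s)/(-19 + s) = 2*s/(-19 + s))
z(9) - 254 = 2*9/(-19 + 9) - 254 = 2*9/(-10) - 254 = 2*9*(-⅒) - 254 = -9/5 - 254 = -1279/5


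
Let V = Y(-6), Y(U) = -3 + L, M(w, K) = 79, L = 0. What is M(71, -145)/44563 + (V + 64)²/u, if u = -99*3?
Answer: -165795460/13235211 ≈ -12.527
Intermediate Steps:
u = -297
Y(U) = -3 (Y(U) = -3 + 0 = -3)
V = -3
M(71, -145)/44563 + (V + 64)²/u = 79/44563 + (-3 + 64)²/(-297) = 79*(1/44563) + 61²*(-1/297) = 79/44563 + 3721*(-1/297) = 79/44563 - 3721/297 = -165795460/13235211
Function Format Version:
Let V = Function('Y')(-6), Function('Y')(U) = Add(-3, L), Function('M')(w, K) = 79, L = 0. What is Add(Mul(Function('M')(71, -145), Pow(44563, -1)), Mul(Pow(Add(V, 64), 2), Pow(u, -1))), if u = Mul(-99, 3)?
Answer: Rational(-165795460, 13235211) ≈ -12.527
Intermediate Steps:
u = -297
Function('Y')(U) = -3 (Function('Y')(U) = Add(-3, 0) = -3)
V = -3
Add(Mul(Function('M')(71, -145), Pow(44563, -1)), Mul(Pow(Add(V, 64), 2), Pow(u, -1))) = Add(Mul(79, Pow(44563, -1)), Mul(Pow(Add(-3, 64), 2), Pow(-297, -1))) = Add(Mul(79, Rational(1, 44563)), Mul(Pow(61, 2), Rational(-1, 297))) = Add(Rational(79, 44563), Mul(3721, Rational(-1, 297))) = Add(Rational(79, 44563), Rational(-3721, 297)) = Rational(-165795460, 13235211)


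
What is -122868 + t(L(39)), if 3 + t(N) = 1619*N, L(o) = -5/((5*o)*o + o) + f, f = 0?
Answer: -939234019/7644 ≈ -1.2287e+5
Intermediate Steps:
L(o) = -5/(o + 5*o**2) (L(o) = -5/((5*o)*o + o) + 0 = -5/(5*o**2 + o) + 0 = -5/(o + 5*o**2) + 0 = -5/(o + 5*o**2))
t(N) = -3 + 1619*N
-122868 + t(L(39)) = -122868 + (-3 + 1619*(-5/(39*(1 + 5*39)))) = -122868 + (-3 + 1619*(-5*1/39/(1 + 195))) = -122868 + (-3 + 1619*(-5*1/39/196)) = -122868 + (-3 + 1619*(-5*1/39*1/196)) = -122868 + (-3 + 1619*(-5/7644)) = -122868 + (-3 - 8095/7644) = -122868 - 31027/7644 = -939234019/7644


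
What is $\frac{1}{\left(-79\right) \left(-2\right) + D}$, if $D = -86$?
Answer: $\frac{1}{72} \approx 0.013889$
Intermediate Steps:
$\frac{1}{\left(-79\right) \left(-2\right) + D} = \frac{1}{\left(-79\right) \left(-2\right) - 86} = \frac{1}{158 - 86} = \frac{1}{72}$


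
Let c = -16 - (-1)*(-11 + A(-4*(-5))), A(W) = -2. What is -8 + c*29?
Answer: -849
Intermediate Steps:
c = -29 (c = -16 - (-1)*(-11 - 2) = -16 - (-1)*(-13) = -16 - 1*13 = -16 - 13 = -29)
-8 + c*29 = -8 - 29*29 = -8 - 841 = -849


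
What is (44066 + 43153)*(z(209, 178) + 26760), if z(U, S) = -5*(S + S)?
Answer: 2178730620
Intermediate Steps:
z(U, S) = -10*S
(44066 + 43153)*(z(209, 178) + 26760) = (44066 + 43153)*(-10*178 + 26760) = 87219*(-1780 + 26760) = 87219*24980 = 2178730620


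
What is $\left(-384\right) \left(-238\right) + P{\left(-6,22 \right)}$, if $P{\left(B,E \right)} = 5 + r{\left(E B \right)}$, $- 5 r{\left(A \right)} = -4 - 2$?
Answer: $\frac{456991}{5} \approx 91398.0$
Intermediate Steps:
$r{\left(A \right)} = \frac{6}{5}$ ($r{\left(A \right)} = - \frac{-4 - 2}{5} = \left(- \frac{1}{5}\right) \left(-6\right) = \frac{6}{5}$)
$P{\left(B,E \right)} = \frac{31}{5}$ ($P{\left(B,E \right)} = 5 + \frac{6}{5} = \frac{31}{5}$)
$\left(-384\right) \left(-238\right) + P{\left(-6,22 \right)} = \left(-384\right) \left(-238\right) + \frac{31}{5} = 91392 + \frac{31}{5} = \frac{456991}{5}$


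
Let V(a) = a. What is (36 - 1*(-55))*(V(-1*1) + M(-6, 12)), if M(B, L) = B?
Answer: -637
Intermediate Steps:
(36 - 1*(-55))*(V(-1*1) + M(-6, 12)) = (36 - 1*(-55))*(-1*1 - 6) = (36 + 55)*(-1 - 6) = 91*(-7) = -637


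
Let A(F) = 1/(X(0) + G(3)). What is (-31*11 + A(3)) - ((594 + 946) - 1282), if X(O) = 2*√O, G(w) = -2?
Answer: -1199/2 ≈ -599.50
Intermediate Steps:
A(F) = -½ (A(F) = 1/(2*√0 - 2) = 1/(2*0 - 2) = 1/(0 - 2) = 1/(-2) = -½)
(-31*11 + A(3)) - ((594 + 946) - 1282) = (-31*11 - ½) - ((594 + 946) - 1282) = (-341 - ½) - (1540 - 1282) = -683/2 - 1*258 = -683/2 - 258 = -1199/2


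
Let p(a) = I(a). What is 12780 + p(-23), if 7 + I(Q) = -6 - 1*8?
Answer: 12759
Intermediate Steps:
I(Q) = -21 (I(Q) = -7 + (-6 - 1*8) = -7 + (-6 - 8) = -7 - 14 = -21)
p(a) = -21
12780 + p(-23) = 12780 - 21 = 12759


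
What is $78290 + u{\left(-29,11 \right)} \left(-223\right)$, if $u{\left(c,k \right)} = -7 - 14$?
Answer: $82973$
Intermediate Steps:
$u{\left(c,k \right)} = -21$ ($u{\left(c,k \right)} = -7 - 14 = -21$)
$78290 + u{\left(-29,11 \right)} \left(-223\right) = 78290 - -4683 = 78290 + 4683 = 82973$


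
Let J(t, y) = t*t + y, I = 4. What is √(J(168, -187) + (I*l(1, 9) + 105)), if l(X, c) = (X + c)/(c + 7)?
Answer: √112578/2 ≈ 167.76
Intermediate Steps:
l(X, c) = (X + c)/(7 + c)
J(t, y) = y + t² (J(t, y) = t² + y = y + t²)
√(J(168, -187) + (I*l(1, 9) + 105)) = √((-187 + 168²) + (4*((1 + 9)/(7 + 9)) + 105)) = √((-187 + 28224) + (4*(10/16) + 105)) = √(28037 + (4*((1/16)*10) + 105)) = √(28037 + (4*(5/8) + 105)) = √(28037 + (5/2 + 105)) = √(28037 + 215/2) = √(56289/2) = √112578/2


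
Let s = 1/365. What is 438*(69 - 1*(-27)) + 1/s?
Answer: 42413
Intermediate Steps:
s = 1/365 ≈ 0.0027397
438*(69 - 1*(-27)) + 1/s = 438*(69 - 1*(-27)) + 1/(1/365) = 438*(69 + 27) + 365 = 438*96 + 365 = 42048 + 365 = 42413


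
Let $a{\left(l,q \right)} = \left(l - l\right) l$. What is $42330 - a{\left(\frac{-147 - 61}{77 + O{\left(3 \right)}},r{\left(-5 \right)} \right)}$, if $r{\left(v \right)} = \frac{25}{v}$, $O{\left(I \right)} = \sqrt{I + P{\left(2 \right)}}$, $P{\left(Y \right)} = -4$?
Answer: $42330$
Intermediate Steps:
$O{\left(I \right)} = \sqrt{-4 + I}$ ($O{\left(I \right)} = \sqrt{I - 4} = \sqrt{-4 + I}$)
$a{\left(l,q \right)} = 0$ ($a{\left(l,q \right)} = 0 l = 0$)
$42330 - a{\left(\frac{-147 - 61}{77 + O{\left(3 \right)}},r{\left(-5 \right)} \right)} = 42330 - 0 = 42330 + 0 = 42330$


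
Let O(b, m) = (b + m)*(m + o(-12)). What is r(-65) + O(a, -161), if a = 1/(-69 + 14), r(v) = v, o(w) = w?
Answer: 1528513/55 ≈ 27791.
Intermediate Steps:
a = -1/55 (a = 1/(-55) = -1/55 ≈ -0.018182)
O(b, m) = (-12 + m)*(b + m) (O(b, m) = (b + m)*(m - 12) = (b + m)*(-12 + m) = (-12 + m)*(b + m))
r(-65) + O(a, -161) = -65 + ((-161)² - 12*(-1/55) - 12*(-161) - 1/55*(-161)) = -65 + (25921 + 12/55 + 1932 + 161/55) = -65 + 1532088/55 = 1528513/55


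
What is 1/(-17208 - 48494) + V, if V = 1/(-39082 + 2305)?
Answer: -7883/185870958 ≈ -4.2411e-5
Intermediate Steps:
V = -1/36777 (V = 1/(-36777) = -1/36777 ≈ -2.7191e-5)
1/(-17208 - 48494) + V = 1/(-17208 - 48494) - 1/36777 = 1/(-65702) - 1/36777 = -1/65702 - 1/36777 = -7883/185870958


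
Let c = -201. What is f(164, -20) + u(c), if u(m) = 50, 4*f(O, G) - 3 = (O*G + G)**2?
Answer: 10890203/4 ≈ 2.7226e+6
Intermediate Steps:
f(O, G) = 3/4 + (G + G*O)**2/4 (f(O, G) = 3/4 + (O*G + G)**2/4 = 3/4 + (G*O + G)**2/4 = 3/4 + (G + G*O)**2/4)
f(164, -20) + u(c) = (3/4 + (1/4)*(-20)**2*(1 + 164)**2) + 50 = (3/4 + (1/4)*400*165**2) + 50 = (3/4 + (1/4)*400*27225) + 50 = (3/4 + 2722500) + 50 = 10890003/4 + 50 = 10890203/4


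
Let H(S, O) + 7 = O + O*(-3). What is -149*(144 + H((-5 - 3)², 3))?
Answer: -19519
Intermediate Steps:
H(S, O) = -7 - 2*O (H(S, O) = -7 + (O + O*(-3)) = -7 + (O - 3*O) = -7 - 2*O)
-149*(144 + H((-5 - 3)², 3)) = -149*(144 + (-7 - 2*3)) = -149*(144 + (-7 - 6)) = -149*(144 - 13) = -149*131 = -19519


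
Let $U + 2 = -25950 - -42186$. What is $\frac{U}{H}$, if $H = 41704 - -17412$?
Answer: $\frac{8117}{29558} \approx 0.27461$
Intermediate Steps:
$H = 59116$ ($H = 41704 + 17412 = 59116$)
$U = 16234$ ($U = -2 - -16236 = -2 + \left(-25950 + 42186\right) = -2 + 16236 = 16234$)
$\frac{U}{H} = \frac{16234}{59116} = 16234 \cdot \frac{1}{59116} = \frac{8117}{29558}$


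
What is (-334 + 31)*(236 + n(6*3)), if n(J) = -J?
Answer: -66054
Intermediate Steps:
(-334 + 31)*(236 + n(6*3)) = (-334 + 31)*(236 - 6*3) = -303*(236 - 1*18) = -303*(236 - 18) = -303*218 = -66054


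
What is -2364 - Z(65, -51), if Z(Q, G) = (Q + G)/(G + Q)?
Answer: -2365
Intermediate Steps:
Z(Q, G) = 1 (Z(Q, G) = (G + Q)/(G + Q) = 1)
-2364 - Z(65, -51) = -2364 - 1*1 = -2364 - 1 = -2365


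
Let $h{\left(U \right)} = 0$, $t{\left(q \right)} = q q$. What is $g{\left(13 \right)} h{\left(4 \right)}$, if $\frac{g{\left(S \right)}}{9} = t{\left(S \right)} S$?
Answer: $0$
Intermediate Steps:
$t{\left(q \right)} = q^{2}$
$g{\left(S \right)} = 9 S^{3}$ ($g{\left(S \right)} = 9 S^{2} S = 9 S^{3}$)
$g{\left(13 \right)} h{\left(4 \right)} = 9 \cdot 13^{3} \cdot 0 = 9 \cdot 2197 \cdot 0 = 19773 \cdot 0 = 0$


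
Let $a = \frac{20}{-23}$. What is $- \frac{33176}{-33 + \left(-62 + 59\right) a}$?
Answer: $\frac{763048}{699} \approx 1091.6$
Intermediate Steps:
$a = - \frac{20}{23}$ ($a = 20 \left(- \frac{1}{23}\right) = - \frac{20}{23} \approx -0.86957$)
$- \frac{33176}{-33 + \left(-62 + 59\right) a} = - \frac{33176}{-33 + \left(-62 + 59\right) \left(- \frac{20}{23}\right)} = - \frac{33176}{-33 - - \frac{60}{23}} = - \frac{33176}{-33 + \frac{60}{23}} = - \frac{33176}{- \frac{699}{23}} = \left(-33176\right) \left(- \frac{23}{699}\right) = \frac{763048}{699}$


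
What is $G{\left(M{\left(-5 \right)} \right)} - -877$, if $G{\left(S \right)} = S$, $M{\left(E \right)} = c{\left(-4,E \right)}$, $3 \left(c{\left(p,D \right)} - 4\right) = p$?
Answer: $\frac{2639}{3} \approx 879.67$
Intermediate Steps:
$c{\left(p,D \right)} = 4 + \frac{p}{3}$
$M{\left(E \right)} = \frac{8}{3}$ ($M{\left(E \right)} = 4 + \frac{1}{3} \left(-4\right) = 4 - \frac{4}{3} = \frac{8}{3}$)
$G{\left(M{\left(-5 \right)} \right)} - -877 = \frac{8}{3} - -877 = \frac{8}{3} + 877 = \frac{2639}{3}$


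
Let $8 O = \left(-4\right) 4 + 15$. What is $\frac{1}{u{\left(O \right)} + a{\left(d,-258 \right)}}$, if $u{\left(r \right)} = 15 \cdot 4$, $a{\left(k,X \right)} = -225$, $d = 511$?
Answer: $- \frac{1}{165} \approx -0.0060606$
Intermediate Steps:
$O = - \frac{1}{8}$ ($O = \frac{\left(-4\right) 4 + 15}{8} = \frac{-16 + 15}{8} = \frac{1}{8} \left(-1\right) = - \frac{1}{8} \approx -0.125$)
$u{\left(r \right)} = 60$
$\frac{1}{u{\left(O \right)} + a{\left(d,-258 \right)}} = \frac{1}{60 - 225} = \frac{1}{-165} = - \frac{1}{165}$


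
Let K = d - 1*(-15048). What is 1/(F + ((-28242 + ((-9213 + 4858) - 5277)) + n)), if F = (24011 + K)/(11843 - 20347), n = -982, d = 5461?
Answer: -1063/41309493 ≈ -2.5733e-5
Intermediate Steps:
K = 20509 (K = 5461 - 1*(-15048) = 5461 + 15048 = 20509)
F = -5565/1063 (F = (24011 + 20509)/(11843 - 20347) = 44520/(-8504) = 44520*(-1/8504) = -5565/1063 ≈ -5.2352)
1/(F + ((-28242 + ((-9213 + 4858) - 5277)) + n)) = 1/(-5565/1063 + ((-28242 + ((-9213 + 4858) - 5277)) - 982)) = 1/(-5565/1063 + ((-28242 + (-4355 - 5277)) - 982)) = 1/(-5565/1063 + ((-28242 - 9632) - 982)) = 1/(-5565/1063 + (-37874 - 982)) = 1/(-5565/1063 - 38856) = 1/(-41309493/1063) = -1063/41309493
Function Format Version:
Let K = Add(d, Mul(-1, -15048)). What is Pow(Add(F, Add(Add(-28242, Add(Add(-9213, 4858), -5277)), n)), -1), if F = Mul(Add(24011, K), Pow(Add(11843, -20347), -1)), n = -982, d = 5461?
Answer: Rational(-1063, 41309493) ≈ -2.5733e-5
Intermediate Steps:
K = 20509 (K = Add(5461, Mul(-1, -15048)) = Add(5461, 15048) = 20509)
F = Rational(-5565, 1063) (F = Mul(Add(24011, 20509), Pow(Add(11843, -20347), -1)) = Mul(44520, Pow(-8504, -1)) = Mul(44520, Rational(-1, 8504)) = Rational(-5565, 1063) ≈ -5.2352)
Pow(Add(F, Add(Add(-28242, Add(Add(-9213, 4858), -5277)), n)), -1) = Pow(Add(Rational(-5565, 1063), Add(Add(-28242, Add(Add(-9213, 4858), -5277)), -982)), -1) = Pow(Add(Rational(-5565, 1063), Add(Add(-28242, Add(-4355, -5277)), -982)), -1) = Pow(Add(Rational(-5565, 1063), Add(Add(-28242, -9632), -982)), -1) = Pow(Add(Rational(-5565, 1063), Add(-37874, -982)), -1) = Pow(Add(Rational(-5565, 1063), -38856), -1) = Pow(Rational(-41309493, 1063), -1) = Rational(-1063, 41309493)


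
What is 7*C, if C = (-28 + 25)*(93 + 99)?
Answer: -4032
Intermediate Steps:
C = -576 (C = -3*192 = -576)
7*C = 7*(-576) = -4032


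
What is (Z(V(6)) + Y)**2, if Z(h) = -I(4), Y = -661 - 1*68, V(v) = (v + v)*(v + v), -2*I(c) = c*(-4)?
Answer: 543169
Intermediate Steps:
I(c) = 2*c (I(c) = -c*(-4)/2 = -(-2)*c = 2*c)
V(v) = 4*v**2 (V(v) = (2*v)*(2*v) = 4*v**2)
Y = -729 (Y = -661 - 68 = -729)
Z(h) = -8 (Z(h) = -2*4 = -1*8 = -8)
(Z(V(6)) + Y)**2 = (-8 - 729)**2 = (-737)**2 = 543169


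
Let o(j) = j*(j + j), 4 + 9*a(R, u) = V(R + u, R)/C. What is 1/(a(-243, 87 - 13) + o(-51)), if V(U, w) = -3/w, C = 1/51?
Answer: 243/1263995 ≈ 0.00019225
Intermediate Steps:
C = 1/51 ≈ 0.019608
a(R, u) = -4/9 - 17/R (a(R, u) = -4/9 + ((-3/R)/(1/51))/9 = -4/9 + (-3/R*51)/9 = -4/9 + (-153/R)/9 = -4/9 - 17/R)
o(j) = 2*j**2 (o(j) = j*(2*j) = 2*j**2)
1/(a(-243, 87 - 13) + o(-51)) = 1/((-4/9 - 17/(-243)) + 2*(-51)**2) = 1/((-4/9 - 17*(-1/243)) + 2*2601) = 1/((-4/9 + 17/243) + 5202) = 1/(-91/243 + 5202) = 1/(1263995/243) = 243/1263995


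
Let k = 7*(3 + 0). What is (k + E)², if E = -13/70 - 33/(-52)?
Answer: 1523887369/3312400 ≈ 460.06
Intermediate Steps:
k = 21 (k = 7*3 = 21)
E = 817/1820 (E = -13*1/70 - 33*(-1/52) = -13/70 + 33/52 = 817/1820 ≈ 0.44890)
(k + E)² = (21 + 817/1820)² = (39037/1820)² = 1523887369/3312400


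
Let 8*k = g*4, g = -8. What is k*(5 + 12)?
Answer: -68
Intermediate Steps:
k = -4 (k = (-8*4)/8 = (⅛)*(-32) = -4)
k*(5 + 12) = -4*(5 + 12) = -4*17 = -68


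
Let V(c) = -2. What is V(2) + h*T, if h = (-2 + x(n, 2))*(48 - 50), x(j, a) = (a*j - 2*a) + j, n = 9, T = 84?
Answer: -3530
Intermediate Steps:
x(j, a) = j - 2*a + a*j (x(j, a) = (-2*a + a*j) + j = j - 2*a + a*j)
h = -42 (h = (-2 + (9 - 2*2 + 2*9))*(48 - 50) = (-2 + (9 - 4 + 18))*(-2) = (-2 + 23)*(-2) = 21*(-2) = -42)
V(2) + h*T = -2 - 42*84 = -2 - 3528 = -3530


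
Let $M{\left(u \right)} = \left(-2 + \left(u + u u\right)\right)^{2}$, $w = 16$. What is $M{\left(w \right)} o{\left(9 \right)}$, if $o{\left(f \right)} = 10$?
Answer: $729000$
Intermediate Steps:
$M{\left(u \right)} = \left(-2 + u + u^{2}\right)^{2}$ ($M{\left(u \right)} = \left(-2 + \left(u + u^{2}\right)\right)^{2} = \left(-2 + u + u^{2}\right)^{2}$)
$M{\left(w \right)} o{\left(9 \right)} = \left(-2 + 16 + 16^{2}\right)^{2} \cdot 10 = \left(-2 + 16 + 256\right)^{2} \cdot 10 = 270^{2} \cdot 10 = 72900 \cdot 10 = 729000$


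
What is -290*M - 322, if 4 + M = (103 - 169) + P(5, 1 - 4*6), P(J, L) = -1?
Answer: 20268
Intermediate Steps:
M = -71 (M = -4 + ((103 - 169) - 1) = -4 + (-66 - 1) = -4 - 67 = -71)
-290*M - 322 = -290*(-71) - 322 = 20590 - 322 = 20268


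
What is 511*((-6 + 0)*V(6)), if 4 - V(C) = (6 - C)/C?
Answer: -12264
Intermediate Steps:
V(C) = 4 - (6 - C)/C
511*((-6 + 0)*V(6)) = 511*((-6 + 0)*(5 - 6/6)) = 511*(-6*(5 - 6*1/6)) = 511*(-6*(5 - 1)) = 511*(-6*4) = 511*(-24) = -12264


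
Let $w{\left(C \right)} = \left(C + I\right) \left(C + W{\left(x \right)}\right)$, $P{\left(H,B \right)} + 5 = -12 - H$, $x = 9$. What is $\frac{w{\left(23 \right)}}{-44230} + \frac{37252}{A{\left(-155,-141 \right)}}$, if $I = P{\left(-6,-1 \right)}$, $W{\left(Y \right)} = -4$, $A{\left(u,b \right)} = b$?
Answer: $- \frac{823844054}{3118215} \approx -264.2$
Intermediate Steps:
$P{\left(H,B \right)} = -17 - H$ ($P{\left(H,B \right)} = -5 - \left(12 + H\right) = -17 - H$)
$I = -11$ ($I = -17 - -6 = -17 + 6 = -11$)
$w{\left(C \right)} = \left(-11 + C\right) \left(-4 + C\right)$ ($w{\left(C \right)} = \left(C - 11\right) \left(C - 4\right) = \left(-11 + C\right) \left(-4 + C\right)$)
$\frac{w{\left(23 \right)}}{-44230} + \frac{37252}{A{\left(-155,-141 \right)}} = \frac{44 + 23^{2} - 345}{-44230} + \frac{37252}{-141} = \left(44 + 529 - 345\right) \left(- \frac{1}{44230}\right) + 37252 \left(- \frac{1}{141}\right) = 228 \left(- \frac{1}{44230}\right) - \frac{37252}{141} = - \frac{114}{22115} - \frac{37252}{141} = - \frac{823844054}{3118215}$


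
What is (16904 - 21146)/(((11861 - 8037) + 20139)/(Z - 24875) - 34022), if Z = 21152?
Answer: 2256138/18098267 ≈ 0.12466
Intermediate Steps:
(16904 - 21146)/(((11861 - 8037) + 20139)/(Z - 24875) - 34022) = (16904 - 21146)/(((11861 - 8037) + 20139)/(21152 - 24875) - 34022) = -4242/((3824 + 20139)/(-3723) - 34022) = -4242/(23963*(-1/3723) - 34022) = -4242/(-23963/3723 - 34022) = -4242/(-126687869/3723) = -4242*(-3723/126687869) = 2256138/18098267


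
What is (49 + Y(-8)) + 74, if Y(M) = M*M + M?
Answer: 179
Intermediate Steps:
Y(M) = M + M**2 (Y(M) = M**2 + M = M + M**2)
(49 + Y(-8)) + 74 = (49 - 8*(1 - 8)) + 74 = (49 - 8*(-7)) + 74 = (49 + 56) + 74 = 105 + 74 = 179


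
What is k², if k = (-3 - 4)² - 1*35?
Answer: 196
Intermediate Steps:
k = 14 (k = (-7)² - 35 = 49 - 35 = 14)
k² = 14² = 196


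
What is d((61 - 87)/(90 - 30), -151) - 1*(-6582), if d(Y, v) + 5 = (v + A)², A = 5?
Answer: 27893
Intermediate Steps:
d(Y, v) = -5 + (5 + v)² (d(Y, v) = -5 + (v + 5)² = -5 + (5 + v)²)
d((61 - 87)/(90 - 30), -151) - 1*(-6582) = (-5 + (5 - 151)²) - 1*(-6582) = (-5 + (-146)²) + 6582 = (-5 + 21316) + 6582 = 21311 + 6582 = 27893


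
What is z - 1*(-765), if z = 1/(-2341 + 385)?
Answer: 1496339/1956 ≈ 765.00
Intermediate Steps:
z = -1/1956 (z = 1/(-1956) = -1/1956 ≈ -0.00051125)
z - 1*(-765) = -1/1956 - 1*(-765) = -1/1956 + 765 = 1496339/1956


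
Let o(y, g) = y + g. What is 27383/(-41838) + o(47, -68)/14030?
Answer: -96265522/146746785 ≈ -0.65600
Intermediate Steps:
o(y, g) = g + y
27383/(-41838) + o(47, -68)/14030 = 27383/(-41838) + (-68 + 47)/14030 = 27383*(-1/41838) - 21*1/14030 = -27383/41838 - 21/14030 = -96265522/146746785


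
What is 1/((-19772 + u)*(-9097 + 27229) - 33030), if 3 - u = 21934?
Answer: -1/756191826 ≈ -1.3224e-9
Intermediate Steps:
u = -21931 (u = 3 - 1*21934 = 3 - 21934 = -21931)
1/((-19772 + u)*(-9097 + 27229) - 33030) = 1/((-19772 - 21931)*(-9097 + 27229) - 33030) = 1/(-41703*18132 - 33030) = 1/(-756158796 - 33030) = 1/(-756191826) = -1/756191826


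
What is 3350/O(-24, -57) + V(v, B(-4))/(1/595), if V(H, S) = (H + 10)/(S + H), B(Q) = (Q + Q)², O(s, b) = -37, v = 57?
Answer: 1069655/4477 ≈ 238.92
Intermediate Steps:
B(Q) = 4*Q² (B(Q) = (2*Q)² = 4*Q²)
V(H, S) = (10 + H)/(H + S)
3350/O(-24, -57) + V(v, B(-4))/(1/595) = 3350/(-37) + ((10 + 57)/(57 + 4*(-4)²))/(1/595) = 3350*(-1/37) + (67/(57 + 4*16))/(1/595) = -3350/37 + (67/(57 + 64))*595 = -3350/37 + (67/121)*595 = -3350/37 + 39865/121 = 1069655/4477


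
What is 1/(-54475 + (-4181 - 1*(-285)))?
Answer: -1/58371 ≈ -1.7132e-5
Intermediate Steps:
1/(-54475 + (-4181 - 1*(-285))) = 1/(-54475 + (-4181 + 285)) = 1/(-54475 - 3896) = 1/(-58371) = -1/58371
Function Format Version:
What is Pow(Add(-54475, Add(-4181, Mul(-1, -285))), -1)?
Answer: Rational(-1, 58371) ≈ -1.7132e-5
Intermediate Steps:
Pow(Add(-54475, Add(-4181, Mul(-1, -285))), -1) = Pow(Add(-54475, Add(-4181, 285)), -1) = Pow(Add(-54475, -3896), -1) = Pow(-58371, -1) = Rational(-1, 58371)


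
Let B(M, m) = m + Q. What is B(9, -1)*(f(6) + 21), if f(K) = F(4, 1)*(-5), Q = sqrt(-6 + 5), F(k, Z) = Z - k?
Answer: -36 + 36*I ≈ -36.0 + 36.0*I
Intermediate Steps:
Q = I (Q = sqrt(-1) = I ≈ 1.0*I)
f(K) = 15 (f(K) = (1 - 1*4)*(-5) = (1 - 4)*(-5) = -3*(-5) = 15)
B(M, m) = I + m (B(M, m) = m + I = I + m)
B(9, -1)*(f(6) + 21) = (I - 1)*(15 + 21) = (-1 + I)*36 = -36 + 36*I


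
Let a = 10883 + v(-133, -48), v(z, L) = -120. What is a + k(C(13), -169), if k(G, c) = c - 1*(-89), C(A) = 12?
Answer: 10683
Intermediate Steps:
k(G, c) = 89 + c (k(G, c) = c + 89 = 89 + c)
a = 10763 (a = 10883 - 120 = 10763)
a + k(C(13), -169) = 10763 + (89 - 169) = 10763 - 80 = 10683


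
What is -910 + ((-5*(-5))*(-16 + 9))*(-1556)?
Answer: 271390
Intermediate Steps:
-910 + ((-5*(-5))*(-16 + 9))*(-1556) = -910 + (25*(-7))*(-1556) = -910 - 175*(-1556) = -910 + 272300 = 271390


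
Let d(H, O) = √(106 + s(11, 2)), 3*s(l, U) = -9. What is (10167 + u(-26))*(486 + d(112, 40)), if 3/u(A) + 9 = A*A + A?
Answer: 3167286300/641 + 6517050*√103/641 ≈ 5.0444e+6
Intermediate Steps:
u(A) = 3/(-9 + A + A²) (u(A) = 3/(-9 + (A*A + A)) = 3/(-9 + (A² + A)) = 3/(-9 + (A + A²)) = 3/(-9 + A + A²))
s(l, U) = -3 (s(l, U) = (⅓)*(-9) = -3)
d(H, O) = √103 (d(H, O) = √(106 - 3) = √103)
(10167 + u(-26))*(486 + d(112, 40)) = (10167 + 3/(-9 - 26 + (-26)²))*(486 + √103) = (10167 + 3/(-9 - 26 + 676))*(486 + √103) = (10167 + 3/641)*(486 + √103) = 6517050*(486 + √103)/641 = 3167286300/641 + 6517050*√103/641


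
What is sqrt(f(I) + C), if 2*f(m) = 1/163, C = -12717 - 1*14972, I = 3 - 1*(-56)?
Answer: 3*I*sqrt(326963982)/326 ≈ 166.4*I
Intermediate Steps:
I = 59 (I = 3 + 56 = 59)
C = -27689 (C = -12717 - 14972 = -27689)
f(m) = 1/326 (f(m) = (1/2)/163 = (1/2)*(1/163) = 1/326)
sqrt(f(I) + C) = sqrt(1/326 - 27689) = sqrt(-9026613/326) = 3*I*sqrt(326963982)/326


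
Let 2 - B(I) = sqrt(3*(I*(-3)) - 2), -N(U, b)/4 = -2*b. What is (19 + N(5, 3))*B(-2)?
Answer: -86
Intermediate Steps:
N(U, b) = 8*b (N(U, b) = -(-8)*b = 8*b)
B(I) = 2 - sqrt(-2 - 9*I) (B(I) = 2 - sqrt(3*(I*(-3)) - 2) = 2 - sqrt(3*(-3*I) - 2) = 2 - sqrt(-9*I - 2) = 2 - sqrt(-2 - 9*I))
(19 + N(5, 3))*B(-2) = (19 + 8*3)*(2 - sqrt(-2 - 9*(-2))) = (19 + 24)*(2 - sqrt(-2 + 18)) = 43*(2 - sqrt(16)) = 43*(2 - 1*4) = 43*(2 - 4) = 43*(-2) = -86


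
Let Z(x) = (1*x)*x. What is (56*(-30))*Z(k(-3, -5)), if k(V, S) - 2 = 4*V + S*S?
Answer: -378000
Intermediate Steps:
k(V, S) = 2 + S² + 4*V (k(V, S) = 2 + (4*V + S*S) = 2 + (4*V + S²) = 2 + (S² + 4*V) = 2 + S² + 4*V)
Z(x) = x² (Z(x) = x*x = x²)
(56*(-30))*Z(k(-3, -5)) = (56*(-30))*(2 + (-5)² + 4*(-3))² = -1680*(2 + 25 - 12)² = -1680*15² = -1680*225 = -378000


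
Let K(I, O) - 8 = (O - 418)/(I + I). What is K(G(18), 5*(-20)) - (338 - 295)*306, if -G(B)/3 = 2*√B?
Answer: -13150 + 259*√2/36 ≈ -13140.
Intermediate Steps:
G(B) = -6*√B
K(I, O) = 8 + (-418 + O)/(2*I) (K(I, O) = 8 + (O - 418)/(I + I) = 8 + (-418 + O)/((2*I)) = 8 + (-418 + O)*(1/(2*I)) = 8 + (-418 + O)/(2*I))
K(G(18), 5*(-20)) - (338 - 295)*306 = (-418 + 5*(-20) + 16*(-18*√2))/(2*((-18*√2))) - (338 - 295)*306 = (-418 - 100 + 16*(-18*√2))/(2*((-18*√2))) - 43*306 = (-418 - 100 + 16*(-18*√2))/(2*((-18*√2))) - 1*13158 = (-√2/36)*(-418 - 100 - 288*√2)/2 - 13158 = (-√2/36)*(-518 - 288*√2)/2 - 13158 = -√2*(-518 - 288*√2)/72 - 13158 = -13158 - √2*(-518 - 288*√2)/72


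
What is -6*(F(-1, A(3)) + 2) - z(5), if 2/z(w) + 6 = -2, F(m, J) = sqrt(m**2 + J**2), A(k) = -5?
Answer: -47/4 - 6*sqrt(26) ≈ -42.344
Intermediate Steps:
F(m, J) = sqrt(J**2 + m**2)
z(w) = -1/4 (z(w) = 2/(-6 - 2) = 2/(-8) = 2*(-1/8) = -1/4)
-6*(F(-1, A(3)) + 2) - z(5) = -6*(sqrt((-5)**2 + (-1)**2) + 2) - 1*(-1/4) = -6*(sqrt(25 + 1) + 2) + 1/4 = -6*(sqrt(26) + 2) + 1/4 = -6*(2 + sqrt(26)) + 1/4 = (-12 - 6*sqrt(26)) + 1/4 = -47/4 - 6*sqrt(26)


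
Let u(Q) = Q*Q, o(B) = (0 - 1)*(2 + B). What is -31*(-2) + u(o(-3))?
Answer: 63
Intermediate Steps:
o(B) = -2 - B (o(B) = -(2 + B) = -2 - B)
u(Q) = Q**2
-31*(-2) + u(o(-3)) = -31*(-2) + (-2 - 1*(-3))**2 = 62 + (-2 + 3)**2 = 62 + 1**2 = 62 + 1 = 63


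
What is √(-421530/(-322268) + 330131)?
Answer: √8571610032627746/161134 ≈ 574.57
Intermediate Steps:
√(-421530/(-322268) + 330131) = √(-421530*(-1/322268) + 330131) = √(210765/161134 + 330131) = √(53195539319/161134) = √8571610032627746/161134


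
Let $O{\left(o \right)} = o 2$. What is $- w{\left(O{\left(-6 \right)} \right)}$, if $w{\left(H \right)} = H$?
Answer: $12$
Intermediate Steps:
$O{\left(o \right)} = 2 o$
$- w{\left(O{\left(-6 \right)} \right)} = - 2 \left(-6\right) = \left(-1\right) \left(-12\right) = 12$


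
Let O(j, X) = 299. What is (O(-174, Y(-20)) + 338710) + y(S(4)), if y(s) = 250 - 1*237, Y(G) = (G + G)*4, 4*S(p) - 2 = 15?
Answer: 339022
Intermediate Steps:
S(p) = 17/4 (S(p) = ½ + (¼)*15 = ½ + 15/4 = 17/4)
Y(G) = 8*G (Y(G) = (2*G)*4 = 8*G)
y(s) = 13 (y(s) = 250 - 237 = 13)
(O(-174, Y(-20)) + 338710) + y(S(4)) = (299 + 338710) + 13 = 339009 + 13 = 339022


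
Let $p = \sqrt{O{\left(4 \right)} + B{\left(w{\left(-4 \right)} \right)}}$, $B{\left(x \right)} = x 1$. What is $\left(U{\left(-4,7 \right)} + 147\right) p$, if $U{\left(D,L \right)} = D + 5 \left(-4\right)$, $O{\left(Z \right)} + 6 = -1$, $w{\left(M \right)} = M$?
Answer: $123 i \sqrt{11} \approx 407.94 i$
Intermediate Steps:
$B{\left(x \right)} = x$
$O{\left(Z \right)} = -7$ ($O{\left(Z \right)} = -6 - 1 = -7$)
$U{\left(D,L \right)} = -20 + D$ ($U{\left(D,L \right)} = D - 20 = -20 + D$)
$p = i \sqrt{11}$ ($p = \sqrt{-7 - 4} = \sqrt{-11} = i \sqrt{11} \approx 3.3166 i$)
$\left(U{\left(-4,7 \right)} + 147\right) p = \left(\left(-20 - 4\right) + 147\right) i \sqrt{11} = \left(-24 + 147\right) i \sqrt{11} = 123 i \sqrt{11}$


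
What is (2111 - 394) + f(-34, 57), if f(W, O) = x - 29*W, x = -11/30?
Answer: 81079/30 ≈ 2702.6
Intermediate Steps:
x = -11/30 (x = -11*1/30 = -11/30 ≈ -0.36667)
f(W, O) = -11/30 - 29*W
(2111 - 394) + f(-34, 57) = (2111 - 394) + (-11/30 - 29*(-34)) = 1717 + (-11/30 + 986) = 1717 + 29569/30 = 81079/30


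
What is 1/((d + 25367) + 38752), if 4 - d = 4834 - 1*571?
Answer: 1/59860 ≈ 1.6706e-5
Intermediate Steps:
d = -4259 (d = 4 - (4834 - 1*571) = 4 - (4834 - 571) = 4 - 1*4263 = 4 - 4263 = -4259)
1/((d + 25367) + 38752) = 1/((-4259 + 25367) + 38752) = 1/(21108 + 38752) = 1/59860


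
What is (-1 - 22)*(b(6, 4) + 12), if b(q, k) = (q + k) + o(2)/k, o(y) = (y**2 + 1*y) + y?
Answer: -552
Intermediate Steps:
o(y) = y**2 + 2*y (o(y) = (y**2 + y) + y = (y + y**2) + y = y**2 + 2*y)
b(q, k) = k + q + 8/k (b(q, k) = (q + k) + (2*(2 + 2))/k = (k + q) + (2*4)/k = (k + q) + 8/k = k + q + 8/k)
(-1 - 22)*(b(6, 4) + 12) = (-1 - 22)*((4 + 6 + 8/4) + 12) = -23*((4 + 6 + 8*(1/4)) + 12) = -23*((4 + 6 + 2) + 12) = -23*(12 + 12) = -23*24 = -552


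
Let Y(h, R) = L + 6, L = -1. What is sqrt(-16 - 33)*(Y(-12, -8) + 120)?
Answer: 875*I ≈ 875.0*I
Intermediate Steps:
Y(h, R) = 5 (Y(h, R) = -1 + 6 = 5)
sqrt(-16 - 33)*(Y(-12, -8) + 120) = sqrt(-16 - 33)*(5 + 120) = sqrt(-49)*125 = (7*I)*125 = 875*I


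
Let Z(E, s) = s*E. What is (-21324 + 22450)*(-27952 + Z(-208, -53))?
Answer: -19060928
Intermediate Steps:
Z(E, s) = E*s
(-21324 + 22450)*(-27952 + Z(-208, -53)) = (-21324 + 22450)*(-27952 - 208*(-53)) = 1126*(-27952 + 11024) = 1126*(-16928) = -19060928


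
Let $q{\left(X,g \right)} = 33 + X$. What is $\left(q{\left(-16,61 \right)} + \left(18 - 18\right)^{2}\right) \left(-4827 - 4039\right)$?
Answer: $-150722$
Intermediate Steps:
$\left(q{\left(-16,61 \right)} + \left(18 - 18\right)^{2}\right) \left(-4827 - 4039\right) = \left(\left(33 - 16\right) + \left(18 - 18\right)^{2}\right) \left(-4827 - 4039\right) = \left(17 + 0^{2}\right) \left(-8866\right) = \left(17 + 0\right) \left(-8866\right) = 17 \left(-8866\right) = -150722$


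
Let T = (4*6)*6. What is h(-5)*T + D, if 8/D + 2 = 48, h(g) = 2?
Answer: 6628/23 ≈ 288.17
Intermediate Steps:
D = 4/23 (D = 8/(-2 + 48) = 8/46 = 8*(1/46) = 4/23 ≈ 0.17391)
T = 144 (T = 24*6 = 144)
h(-5)*T + D = 2*144 + 4/23 = 288 + 4/23 = 6628/23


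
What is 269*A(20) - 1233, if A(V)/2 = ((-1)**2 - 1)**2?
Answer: -1233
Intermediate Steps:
A(V) = 0 (A(V) = 2*((-1)**2 - 1)**2 = 2*(1 - 1)**2 = 2*0**2 = 2*0 = 0)
269*A(20) - 1233 = 269*0 - 1233 = 0 - 1233 = -1233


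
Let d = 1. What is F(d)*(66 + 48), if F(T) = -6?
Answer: -684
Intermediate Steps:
F(d)*(66 + 48) = -6*(66 + 48) = -6*114 = -684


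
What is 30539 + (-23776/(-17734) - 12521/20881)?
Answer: 297604676546/9744833 ≈ 30540.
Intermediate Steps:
30539 + (-23776/(-17734) - 12521/20881) = 30539 + (-23776*(-1/17734) - 12521*1/20881) = 30539 + (11888/8867 - 659/1099) = 30539 + 7221559/9744833 = 297604676546/9744833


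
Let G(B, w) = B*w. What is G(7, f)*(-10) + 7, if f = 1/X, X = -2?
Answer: 42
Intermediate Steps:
f = -½ (f = 1/(-2) = 1*(-½) = -½ ≈ -0.50000)
G(7, f)*(-10) + 7 = (7*(-½))*(-10) + 7 = -7/2*(-10) + 7 = 35 + 7 = 42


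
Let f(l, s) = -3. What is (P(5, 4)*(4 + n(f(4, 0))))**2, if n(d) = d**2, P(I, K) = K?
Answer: 2704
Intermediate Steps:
(P(5, 4)*(4 + n(f(4, 0))))**2 = (4*(4 + (-3)**2))**2 = (4*(4 + 9))**2 = (4*13)**2 = 52**2 = 2704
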